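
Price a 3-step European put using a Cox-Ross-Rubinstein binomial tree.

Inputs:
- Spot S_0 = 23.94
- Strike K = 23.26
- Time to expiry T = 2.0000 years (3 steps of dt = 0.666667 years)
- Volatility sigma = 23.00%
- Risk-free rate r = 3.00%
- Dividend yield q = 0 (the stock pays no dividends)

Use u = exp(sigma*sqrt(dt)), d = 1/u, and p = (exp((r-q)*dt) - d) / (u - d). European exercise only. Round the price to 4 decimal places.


Answer: Price = V(0,0) = 2.2802

Derivation:
dt = T/N = 0.666667
u = exp(sigma*sqrt(dt)) = 1.206585; d = 1/u = 0.828785
p = (exp((r-q)*dt) - d) / (u - d) = 0.506660
Discount per step: exp(-r*dt) = 0.980199
Stock lattice S(k, i) with i counting down-moves:
  k=0: S(0,0) = 23.9400
  k=1: S(1,0) = 28.8856; S(1,1) = 19.8411
  k=2: S(2,0) = 34.8530; S(2,1) = 23.9400; S(2,2) = 16.4440
  k=3: S(3,0) = 42.0531; S(3,1) = 28.8856; S(3,2) = 19.8411; S(3,3) = 13.6286
Terminal payoffs V(N, i) = max(K - S_T, 0):
  V(3,0) = 0.000000; V(3,1) = 0.000000; V(3,2) = 3.418881; V(3,3) = 9.631434
Backward induction: V(k, i) = exp(-r*dt) * [p * V(k+1, i) + (1-p) * V(k+1, i+1)].
  V(2,0) = exp(-r*dt) * [p*0.000000 + (1-p)*0.000000] = 0.000000
  V(2,1) = exp(-r*dt) * [p*0.000000 + (1-p)*3.418881] = 1.653273
  V(2,2) = exp(-r*dt) * [p*3.418881 + (1-p)*9.631434] = 6.355395
  V(1,0) = exp(-r*dt) * [p*0.000000 + (1-p)*1.653273] = 0.799475
  V(1,1) = exp(-r*dt) * [p*1.653273 + (1-p)*6.355395] = 3.894347
  V(0,0) = exp(-r*dt) * [p*0.799475 + (1-p)*3.894347] = 2.280236


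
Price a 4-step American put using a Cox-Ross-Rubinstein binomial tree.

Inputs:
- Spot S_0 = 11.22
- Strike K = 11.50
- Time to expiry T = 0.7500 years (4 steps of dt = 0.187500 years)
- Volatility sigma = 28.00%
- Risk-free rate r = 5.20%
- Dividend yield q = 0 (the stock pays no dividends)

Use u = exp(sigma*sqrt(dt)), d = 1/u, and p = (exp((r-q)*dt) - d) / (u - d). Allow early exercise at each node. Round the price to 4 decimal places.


Answer: Price = V(0,0) = 1.0564

Derivation:
dt = T/N = 0.187500
u = exp(sigma*sqrt(dt)) = 1.128900; d = 1/u = 0.885818
p = (exp((r-q)*dt) - d) / (u - d) = 0.510032
Discount per step: exp(-r*dt) = 0.990297
Stock lattice S(k, i) with i counting down-moves:
  k=0: S(0,0) = 11.2200
  k=1: S(1,0) = 12.6663; S(1,1) = 9.9389
  k=2: S(2,0) = 14.2989; S(2,1) = 11.2200; S(2,2) = 8.8040
  k=3: S(3,0) = 16.1421; S(3,1) = 12.6663; S(3,2) = 9.9389; S(3,3) = 7.7988
  k=4: S(4,0) = 18.2228; S(4,1) = 14.2989; S(4,2) = 11.2200; S(4,3) = 8.8040; S(4,4) = 6.9083
Terminal payoffs V(N, i) = max(K - S_T, 0):
  V(4,0) = 0.000000; V(4,1) = 0.000000; V(4,2) = 0.280000; V(4,3) = 2.695959; V(4,4) = 4.591699
Backward induction: V(k, i) = exp(-r*dt) * [p * V(k+1, i) + (1-p) * V(k+1, i+1)]; then take max(V_cont, immediate exercise) for American.
  V(3,0) = exp(-r*dt) * [p*0.000000 + (1-p)*0.000000] = 0.000000; exercise = 0.000000; V(3,0) = max -> 0.000000
  V(3,1) = exp(-r*dt) * [p*0.000000 + (1-p)*0.280000] = 0.135860; exercise = 0.000000; V(3,1) = max -> 0.135860
  V(3,2) = exp(-r*dt) * [p*0.280000 + (1-p)*2.695959] = 1.449540; exercise = 1.561120; V(3,2) = max -> 1.561120
  V(3,3) = exp(-r*dt) * [p*2.695959 + (1-p)*4.591699] = 3.589640; exercise = 3.701221; V(3,3) = max -> 3.701221
  V(2,0) = exp(-r*dt) * [p*0.000000 + (1-p)*0.135860] = 0.065921; exercise = 0.000000; V(2,0) = max -> 0.065921
  V(2,1) = exp(-r*dt) * [p*0.135860 + (1-p)*1.561120] = 0.826097; exercise = 0.280000; V(2,1) = max -> 0.826097
  V(2,2) = exp(-r*dt) * [p*1.561120 + (1-p)*3.701221] = 2.584379; exercise = 2.695959; V(2,2) = max -> 2.695959
  V(1,0) = exp(-r*dt) * [p*0.065921 + (1-p)*0.826097] = 0.434129; exercise = 0.000000; V(1,0) = max -> 0.434129
  V(1,1) = exp(-r*dt) * [p*0.826097 + (1-p)*2.695959] = 1.725365; exercise = 1.561120; V(1,1) = max -> 1.725365
  V(0,0) = exp(-r*dt) * [p*0.434129 + (1-p)*1.725365] = 1.056442; exercise = 0.280000; V(0,0) = max -> 1.056442


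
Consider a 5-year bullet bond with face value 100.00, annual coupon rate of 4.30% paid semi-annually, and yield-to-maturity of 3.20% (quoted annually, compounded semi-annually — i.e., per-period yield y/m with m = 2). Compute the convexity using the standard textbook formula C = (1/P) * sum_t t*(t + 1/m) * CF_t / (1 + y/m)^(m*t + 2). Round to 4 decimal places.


Coupon per period c = face * coupon_rate / m = 2.150000
Periods per year m = 2; per-period yield y/m = 0.016000
Number of cashflows N = 10
Cashflows (t years, CF_t, discount factor 1/(1+y/m)^(m*t), PV):
  t = 0.5000: CF_t = 2.150000, DF = 0.984252, PV = 2.116142
  t = 1.0000: CF_t = 2.150000, DF = 0.968752, PV = 2.082817
  t = 1.5000: CF_t = 2.150000, DF = 0.953496, PV = 2.050016
  t = 2.0000: CF_t = 2.150000, DF = 0.938480, PV = 2.017733
  t = 2.5000: CF_t = 2.150000, DF = 0.923701, PV = 1.985957
  t = 3.0000: CF_t = 2.150000, DF = 0.909155, PV = 1.954682
  t = 3.5000: CF_t = 2.150000, DF = 0.894837, PV = 1.923900
  t = 4.0000: CF_t = 2.150000, DF = 0.880745, PV = 1.893602
  t = 4.5000: CF_t = 2.150000, DF = 0.866875, PV = 1.863782
  t = 5.0000: CF_t = 102.150000, DF = 0.853224, PV = 87.156803
Price P = sum_t PV_t = 105.045435
Convexity numerator sum_t t*(t + 1/m) * CF_t / (1+y/m)^(m*t + 2):
  t = 0.5000: term = 1.025008
  t = 1.0000: term = 3.026599
  t = 1.5000: term = 5.957872
  t = 2.0000: term = 9.773412
  t = 2.5000: term = 14.429250
  t = 3.0000: term = 19.882825
  t = 3.5000: term = 26.092947
  t = 4.0000: term = 33.019758
  t = 4.5000: term = 40.624702
  t = 5.0000: term = 2321.916349
Convexity = (1/P) * sum = 2475.748722 / 105.045435 = 23.568361

Answer: Convexity = 23.5684


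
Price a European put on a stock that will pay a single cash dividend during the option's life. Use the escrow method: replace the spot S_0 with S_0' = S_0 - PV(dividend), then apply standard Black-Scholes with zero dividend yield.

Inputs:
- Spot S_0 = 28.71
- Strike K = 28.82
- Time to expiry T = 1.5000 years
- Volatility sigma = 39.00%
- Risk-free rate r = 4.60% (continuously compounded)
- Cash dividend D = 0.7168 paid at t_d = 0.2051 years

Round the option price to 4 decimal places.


PV(D) = D * exp(-r * t_d) = 0.7168 * 0.99060977 = 0.71006908
S_0' = S_0 - PV(D) = 28.7100 - 0.71006908 = 27.99993092
d1 = (ln(S_0'/K) + (r + sigma^2/2)*T) / (sigma*sqrt(T)) = 0.32284579
d2 = d1 - sigma*sqrt(T) = -0.15480471
exp(-rT) = 0.93332668
N(-d1) = 0.37340602; N(-d2) = 0.56151236
P = K * exp(-rT) * N(-d2) - S_0' * N(-d1) = 28.8200 * 0.93332668 * 0.56151236 - 27.99993092 * 0.37340602 = 4.6485

Answer: Price = 4.6485


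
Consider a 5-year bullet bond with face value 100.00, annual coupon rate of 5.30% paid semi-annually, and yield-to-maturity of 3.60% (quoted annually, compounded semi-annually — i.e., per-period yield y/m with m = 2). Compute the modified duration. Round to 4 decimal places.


Coupon per period c = face * coupon_rate / m = 2.650000
Periods per year m = 2; per-period yield y/m = 0.018000
Number of cashflows N = 10
Cashflows (t years, CF_t, discount factor 1/(1+y/m)^(m*t), PV):
  t = 0.5000: CF_t = 2.650000, DF = 0.982318, PV = 2.603143
  t = 1.0000: CF_t = 2.650000, DF = 0.964949, PV = 2.557115
  t = 1.5000: CF_t = 2.650000, DF = 0.947887, PV = 2.511901
  t = 2.0000: CF_t = 2.650000, DF = 0.931127, PV = 2.467486
  t = 2.5000: CF_t = 2.650000, DF = 0.914663, PV = 2.423857
  t = 3.0000: CF_t = 2.650000, DF = 0.898490, PV = 2.380999
  t = 3.5000: CF_t = 2.650000, DF = 0.882603, PV = 2.338899
  t = 4.0000: CF_t = 2.650000, DF = 0.866997, PV = 2.297543
  t = 4.5000: CF_t = 2.650000, DF = 0.851667, PV = 2.256918
  t = 5.0000: CF_t = 102.650000, DF = 0.836608, PV = 85.877852
Price P = sum_t PV_t = 107.715715
First compute Macaulay numerator sum_t t * PV_t:
  t * PV_t at t = 0.5000: 1.301572
  t * PV_t at t = 1.0000: 2.557115
  t * PV_t at t = 1.5000: 3.767852
  t * PV_t at t = 2.0000: 4.934973
  t * PV_t at t = 2.5000: 6.059642
  t * PV_t at t = 3.0000: 7.142997
  t * PV_t at t = 3.5000: 8.186146
  t * PV_t at t = 4.0000: 9.190172
  t * PV_t at t = 4.5000: 10.156133
  t * PV_t at t = 5.0000: 429.389260
Macaulay duration D = 482.685862 / 107.715715 = 4.481109
Modified duration = D / (1 + y/m) = 4.481109 / (1 + 0.018000) = 4.401875

Answer: Modified duration = 4.4019


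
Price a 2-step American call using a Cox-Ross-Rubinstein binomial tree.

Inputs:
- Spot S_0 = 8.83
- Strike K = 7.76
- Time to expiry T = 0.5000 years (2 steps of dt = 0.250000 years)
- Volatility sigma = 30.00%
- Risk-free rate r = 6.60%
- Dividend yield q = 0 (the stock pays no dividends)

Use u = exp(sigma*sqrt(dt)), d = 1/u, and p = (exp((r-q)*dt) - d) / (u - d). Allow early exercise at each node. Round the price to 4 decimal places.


dt = T/N = 0.250000
u = exp(sigma*sqrt(dt)) = 1.161834; d = 1/u = 0.860708
p = (exp((r-q)*dt) - d) / (u - d) = 0.517819
Discount per step: exp(-r*dt) = 0.983635
Stock lattice S(k, i) with i counting down-moves:
  k=0: S(0,0) = 8.8300
  k=1: S(1,0) = 10.2590; S(1,1) = 7.6001
  k=2: S(2,0) = 11.9193; S(2,1) = 8.8300; S(2,2) = 6.5414
Terminal payoffs V(N, i) = max(S_T - K, 0):
  V(2,0) = 4.159253; V(2,1) = 1.070000; V(2,2) = 0.000000
Backward induction: V(k, i) = exp(-r*dt) * [p * V(k+1, i) + (1-p) * V(k+1, i+1)]; then take max(V_cont, immediate exercise) for American.
  V(1,0) = exp(-r*dt) * [p*4.159253 + (1-p)*1.070000] = 2.625986; exercise = 2.498996; V(1,0) = max -> 2.625986
  V(1,1) = exp(-r*dt) * [p*1.070000 + (1-p)*0.000000] = 0.544999; exercise = 0.000000; V(1,1) = max -> 0.544999
  V(0,0) = exp(-r*dt) * [p*2.625986 + (1-p)*0.544999] = 1.596021; exercise = 1.070000; V(0,0) = max -> 1.596021

Answer: Price = V(0,0) = 1.5960


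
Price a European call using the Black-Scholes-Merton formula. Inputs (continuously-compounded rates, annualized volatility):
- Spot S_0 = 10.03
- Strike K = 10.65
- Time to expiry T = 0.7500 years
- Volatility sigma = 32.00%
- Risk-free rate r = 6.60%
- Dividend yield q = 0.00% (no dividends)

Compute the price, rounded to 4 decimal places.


Answer: Price = 1.0591

Derivation:
d1 = (ln(S/K) + (r - q + 0.5*sigma^2) * T) / (sigma * sqrt(T)) = 0.10075018
d2 = d1 - sigma * sqrt(T) = -0.17637795
exp(-rT) = 0.95170516; exp(-qT) = 1.00000000
C = S_0 * exp(-qT) * N(d1) - K * exp(-rT) * N(d2)
N(d1) = 0.54012561; N(d2) = 0.42999851
C = 10.0300 * 1.00000000 * 0.54012561 - 10.6500 * 0.95170516 * 0.42999851 = 1.0591


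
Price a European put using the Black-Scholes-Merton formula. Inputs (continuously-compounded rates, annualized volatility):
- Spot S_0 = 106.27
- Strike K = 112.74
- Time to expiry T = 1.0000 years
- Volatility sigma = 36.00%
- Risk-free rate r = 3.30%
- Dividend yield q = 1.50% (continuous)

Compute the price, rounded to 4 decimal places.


d1 = (ln(S/K) + (r - q + 0.5*sigma^2) * T) / (sigma * sqrt(T)) = 0.06582984
d2 = d1 - sigma * sqrt(T) = -0.29417016
exp(-rT) = 0.96753856; exp(-qT) = 0.98511194
P = K * exp(-rT) * N(-d2) - S_0 * exp(-qT) * N(-d1)
N(-d1) = 0.47375665; N(-d2) = 0.61568606
P = 112.7400 * 0.96753856 * 0.61568606 - 106.2700 * 0.98511194 * 0.47375665 = 17.5627

Answer: Price = 17.5627


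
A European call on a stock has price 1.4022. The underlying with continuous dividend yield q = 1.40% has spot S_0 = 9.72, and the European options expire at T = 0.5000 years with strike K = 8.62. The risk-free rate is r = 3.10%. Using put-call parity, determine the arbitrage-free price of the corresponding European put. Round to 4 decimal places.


Answer: Put price = 0.2374

Derivation:
Put-call parity: C - P = S_0 * exp(-qT) - K * exp(-rT).
S_0 * exp(-qT) = 9.7200 * 0.99302444 = 9.65219759
K * exp(-rT) = 8.6200 * 0.98461951 = 8.48742015
P = C - S*exp(-qT) + K*exp(-rT)
P = 1.4022 - 9.65219759 + 8.48742015 = 0.2374


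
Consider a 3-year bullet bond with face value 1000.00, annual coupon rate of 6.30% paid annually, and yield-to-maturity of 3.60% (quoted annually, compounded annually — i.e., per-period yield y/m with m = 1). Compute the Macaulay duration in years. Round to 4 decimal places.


Coupon per period c = face * coupon_rate / m = 63.000000
Periods per year m = 1; per-period yield y/m = 0.036000
Number of cashflows N = 3
Cashflows (t years, CF_t, discount factor 1/(1+y/m)^(m*t), PV):
  t = 1.0000: CF_t = 63.000000, DF = 0.965251, PV = 60.810811
  t = 2.0000: CF_t = 63.000000, DF = 0.931709, PV = 58.697694
  t = 3.0000: CF_t = 1063.000000, DF = 0.899333, PV = 955.991428
Price P = sum_t PV_t = 1075.499933
Macaulay numerator sum_t t * PV_t:
  t * PV_t at t = 1.0000: 60.810811
  t * PV_t at t = 2.0000: 117.395388
  t * PV_t at t = 3.0000: 2867.974285
Macaulay duration D = (sum_t t * PV_t) / P = 3046.180483 / 1075.499933 = 2.832339

Answer: Macaulay duration = 2.8323 years


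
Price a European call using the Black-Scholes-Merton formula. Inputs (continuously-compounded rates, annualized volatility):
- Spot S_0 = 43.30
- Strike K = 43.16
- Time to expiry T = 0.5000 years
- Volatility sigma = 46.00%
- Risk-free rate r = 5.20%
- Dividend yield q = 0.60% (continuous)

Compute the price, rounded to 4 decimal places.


d1 = (ln(S/K) + (r - q + 0.5*sigma^2) * T) / (sigma * sqrt(T)) = 0.24330159
d2 = d1 - sigma * sqrt(T) = -0.08196753
exp(-rT) = 0.97433509; exp(-qT) = 0.99700450
C = S_0 * exp(-qT) * N(d1) - K * exp(-rT) * N(d2)
N(d1) = 0.59611411; N(d2) = 0.46733627
C = 43.3000 * 0.99700450 * 0.59611411 - 43.1600 * 0.97433509 * 0.46733627 = 6.0819

Answer: Price = 6.0819


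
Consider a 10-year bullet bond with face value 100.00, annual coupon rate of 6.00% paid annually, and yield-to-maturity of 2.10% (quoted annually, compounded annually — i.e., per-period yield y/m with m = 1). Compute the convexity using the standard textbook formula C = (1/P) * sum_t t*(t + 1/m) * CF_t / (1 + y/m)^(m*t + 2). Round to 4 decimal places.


Coupon per period c = face * coupon_rate / m = 6.000000
Periods per year m = 1; per-period yield y/m = 0.021000
Number of cashflows N = 10
Cashflows (t years, CF_t, discount factor 1/(1+y/m)^(m*t), PV):
  t = 1.0000: CF_t = 6.000000, DF = 0.979432, PV = 5.876592
  t = 2.0000: CF_t = 6.000000, DF = 0.959287, PV = 5.755721
  t = 3.0000: CF_t = 6.000000, DF = 0.939556, PV = 5.637337
  t = 4.0000: CF_t = 6.000000, DF = 0.920231, PV = 5.521388
  t = 5.0000: CF_t = 6.000000, DF = 0.901304, PV = 5.407824
  t = 6.0000: CF_t = 6.000000, DF = 0.882766, PV = 5.296595
  t = 7.0000: CF_t = 6.000000, DF = 0.864609, PV = 5.187655
  t = 8.0000: CF_t = 6.000000, DF = 0.846826, PV = 5.080955
  t = 9.0000: CF_t = 6.000000, DF = 0.829408, PV = 4.976449
  t = 10.0000: CF_t = 106.000000, DF = 0.812349, PV = 86.108980
Price P = sum_t PV_t = 134.849496
Convexity numerator sum_t t*(t + 1/m) * CF_t / (1+y/m)^(m*t + 2):
  t = 1.0000: term = 11.274675
  t = 2.0000: term = 33.128329
  t = 3.0000: term = 64.893887
  t = 4.0000: term = 105.931908
  t = 5.0000: term = 155.629639
  t = 6.0000: term = 213.400093
  t = 7.0000: term = 278.681153
  t = 8.0000: term = 350.934711
  t = 9.0000: term = 429.645826
  t = 10.0000: term = 9086.353847
Convexity = (1/P) * sum = 10729.874066 / 134.849496 = 79.569256

Answer: Convexity = 79.5693


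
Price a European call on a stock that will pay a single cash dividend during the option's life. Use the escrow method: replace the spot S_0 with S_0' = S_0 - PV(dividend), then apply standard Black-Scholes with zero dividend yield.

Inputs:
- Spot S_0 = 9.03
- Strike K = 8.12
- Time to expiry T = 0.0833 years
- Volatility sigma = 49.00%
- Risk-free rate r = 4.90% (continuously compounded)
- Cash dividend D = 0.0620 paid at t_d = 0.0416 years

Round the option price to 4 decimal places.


Answer: Price = 1.0441

Derivation:
PV(D) = D * exp(-r * t_d) = 0.0620 * 0.99796368 = 0.06187375
S_0' = S_0 - PV(D) = 9.0300 - 0.06187375 = 8.96812625
d1 = (ln(S_0'/K) + (r + sigma^2/2)*T) / (sigma*sqrt(T)) = 0.80205382
d2 = d1 - sigma*sqrt(T) = 0.66063130
exp(-rT) = 0.99592662
N(d1) = 0.78873909; N(d2) = 0.74557560
C = S_0' * N(d1) - K * exp(-rT) * N(d2) = 8.96812625 * 0.78873909 - 8.1200 * 0.99592662 * 0.74557560 = 1.0441


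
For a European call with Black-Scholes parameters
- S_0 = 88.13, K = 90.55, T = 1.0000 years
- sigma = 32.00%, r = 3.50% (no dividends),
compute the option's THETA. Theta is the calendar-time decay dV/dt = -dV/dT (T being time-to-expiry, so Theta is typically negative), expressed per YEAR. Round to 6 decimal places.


d1 = 0.1847212899; d2 = -0.1352787101
phi(d1) = 0.3921936678; exp(-qT) = 1.0000000000; exp(-rT) = 0.9656054163
Theta = -S*exp(-qT)*phi(d1)*sigma/(2*sqrt(T)) - r*K*exp(-rT)*N(d2) + q*S*exp(-qT)*N(d1)
N(d1) = 0.5732761767; N(d2) = 0.4461957586; sqrt(T) = 1.0000000000
Term 1 = -88.1300 * 1.0000000000 * 0.3921936678 * 0.3200 / (2 * 1.0000000000) = -5.5302444709
Term 2 = -0.0350 * 90.5500 * 0.9656054163 * 0.4461957586 = -1.3654683239
Term 3 = 0 (no dividend yield, q = 0)
Theta = -5.5302444709 + (-1.3654683239) + (0.0000000000) = -6.895713

Answer: Theta = -6.895713


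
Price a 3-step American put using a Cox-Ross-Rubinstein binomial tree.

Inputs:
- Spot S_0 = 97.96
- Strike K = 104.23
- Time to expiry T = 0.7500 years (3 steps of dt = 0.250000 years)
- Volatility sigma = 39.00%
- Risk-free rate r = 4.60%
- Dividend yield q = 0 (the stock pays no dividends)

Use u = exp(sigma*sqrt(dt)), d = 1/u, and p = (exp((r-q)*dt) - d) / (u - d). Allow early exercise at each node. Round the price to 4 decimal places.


Answer: Price = V(0,0) = 15.8985

Derivation:
dt = T/N = 0.250000
u = exp(sigma*sqrt(dt)) = 1.215311; d = 1/u = 0.822835
p = (exp((r-q)*dt) - d) / (u - d) = 0.480874
Discount per step: exp(-r*dt) = 0.988566
Stock lattice S(k, i) with i counting down-moves:
  k=0: S(0,0) = 97.9600
  k=1: S(1,0) = 119.0519; S(1,1) = 80.6049
  k=2: S(2,0) = 144.6850; S(2,1) = 97.9600; S(2,2) = 66.3245
  k=3: S(3,0) = 175.8373; S(3,1) = 119.0519; S(3,2) = 80.6049; S(3,3) = 54.5741
Terminal payoffs V(N, i) = max(K - S_T, 0):
  V(3,0) = 0.000000; V(3,1) = 0.000000; V(3,2) = 23.625117; V(3,3) = 49.655910
Backward induction: V(k, i) = exp(-r*dt) * [p * V(k+1, i) + (1-p) * V(k+1, i+1)]; then take max(V_cont, immediate exercise) for American.
  V(2,0) = exp(-r*dt) * [p*0.000000 + (1-p)*0.000000] = 0.000000; exercise = 0.000000; V(2,0) = max -> 0.000000
  V(2,1) = exp(-r*dt) * [p*0.000000 + (1-p)*23.625117] = 12.124176; exercise = 6.270000; V(2,1) = max -> 12.124176
  V(2,2) = exp(-r*dt) * [p*23.625117 + (1-p)*49.655910] = 36.713729; exercise = 37.905509; V(2,2) = max -> 37.905509
  V(1,0) = exp(-r*dt) * [p*0.000000 + (1-p)*12.124176] = 6.222007; exercise = 0.000000; V(1,0) = max -> 6.222007
  V(1,1) = exp(-r*dt) * [p*12.124176 + (1-p)*37.905509] = 25.216271; exercise = 23.625117; V(1,1) = max -> 25.216271
  V(0,0) = exp(-r*dt) * [p*6.222007 + (1-p)*25.216271] = 15.898532; exercise = 6.270000; V(0,0) = max -> 15.898532


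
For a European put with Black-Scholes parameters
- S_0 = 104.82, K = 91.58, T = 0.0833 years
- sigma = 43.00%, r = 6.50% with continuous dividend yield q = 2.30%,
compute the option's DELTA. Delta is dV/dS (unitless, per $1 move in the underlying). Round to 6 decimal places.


d1 = 1.1782829568; d2 = 1.0541774775
phi(d1) = 0.1992661528; exp(-qT) = 0.9980859342; exp(-rT) = 0.9946001320
N(-d1) = 0.1193419100
Delta = -exp(-qT) * N(-d1) = -0.9980859342 * 0.1193419100 = -0.119113

Answer: Delta = -0.119113


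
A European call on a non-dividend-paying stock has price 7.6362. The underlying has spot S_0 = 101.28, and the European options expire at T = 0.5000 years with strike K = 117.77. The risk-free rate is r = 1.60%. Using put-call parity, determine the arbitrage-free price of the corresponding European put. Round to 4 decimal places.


Put-call parity: C - P = S_0 * exp(-qT) - K * exp(-rT).
S_0 * exp(-qT) = 101.2800 * 1.00000000 = 101.28000000
K * exp(-rT) = 117.7700 * 0.99203191 = 116.83159861
P = C - S*exp(-qT) + K*exp(-rT)
P = 7.6362 - 101.28000000 + 116.83159861 = 23.1878

Answer: Put price = 23.1878


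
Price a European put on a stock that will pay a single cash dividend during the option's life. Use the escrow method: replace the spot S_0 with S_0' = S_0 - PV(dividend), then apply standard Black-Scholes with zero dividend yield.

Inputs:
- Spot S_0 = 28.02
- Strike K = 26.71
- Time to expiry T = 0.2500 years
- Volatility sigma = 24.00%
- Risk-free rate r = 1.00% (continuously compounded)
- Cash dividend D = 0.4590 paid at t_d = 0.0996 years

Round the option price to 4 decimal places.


PV(D) = D * exp(-r * t_d) = 0.4590 * 0.99900450 = 0.45854306
S_0' = S_0 - PV(D) = 28.0200 - 0.45854306 = 27.56145694
d1 = (ln(S_0'/K) + (r + sigma^2/2)*T) / (sigma*sqrt(T)) = 0.34233568
d2 = d1 - sigma*sqrt(T) = 0.22233568
exp(-rT) = 0.99750312
N(-d1) = 0.36604914; N(-d2) = 0.41202629
P = K * exp(-rT) * N(-d2) - S_0' * N(-d1) = 26.7100 * 0.99750312 * 0.41202629 - 27.56145694 * 0.36604914 = 0.8889

Answer: Price = 0.8889


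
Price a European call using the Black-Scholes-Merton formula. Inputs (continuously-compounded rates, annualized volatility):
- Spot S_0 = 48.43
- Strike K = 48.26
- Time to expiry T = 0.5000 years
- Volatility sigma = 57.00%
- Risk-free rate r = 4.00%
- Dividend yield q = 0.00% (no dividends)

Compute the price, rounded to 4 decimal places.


Answer: Price = 8.2206

Derivation:
d1 = (ln(S/K) + (r - q + 0.5*sigma^2) * T) / (sigma * sqrt(T)) = 0.25987141
d2 = d1 - sigma * sqrt(T) = -0.14317946
exp(-rT) = 0.98019867; exp(-qT) = 1.00000000
C = S_0 * exp(-qT) * N(d1) - K * exp(-rT) * N(d2)
N(d1) = 0.60251852; N(d2) = 0.44307423
C = 48.4300 * 1.00000000 * 0.60251852 - 48.2600 * 0.98019867 * 0.44307423 = 8.2206


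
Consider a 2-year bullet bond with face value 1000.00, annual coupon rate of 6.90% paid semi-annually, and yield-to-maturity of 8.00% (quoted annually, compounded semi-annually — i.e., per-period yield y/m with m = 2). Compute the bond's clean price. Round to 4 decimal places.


Coupon per period c = face * coupon_rate / m = 34.500000
Periods per year m = 2; per-period yield y/m = 0.040000
Number of cashflows N = 4
Cashflows (t years, CF_t, discount factor 1/(1+y/m)^(m*t), PV):
  t = 0.5000: CF_t = 34.500000, DF = 0.961538, PV = 33.173077
  t = 1.0000: CF_t = 34.500000, DF = 0.924556, PV = 31.897189
  t = 1.5000: CF_t = 34.500000, DF = 0.888996, PV = 30.670374
  t = 2.0000: CF_t = 1034.500000, DF = 0.854804, PV = 884.294936
Price P = sum_t PV_t = 980.035576

Answer: Price = 980.0356


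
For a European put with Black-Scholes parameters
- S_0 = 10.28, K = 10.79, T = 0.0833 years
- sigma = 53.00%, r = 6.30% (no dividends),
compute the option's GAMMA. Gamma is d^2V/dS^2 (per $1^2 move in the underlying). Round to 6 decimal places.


Answer: Gamma = 0.248386

Derivation:
d1 = -0.2057443059; d2 = -0.3587115246
phi(d1) = 0.3905872540; exp(-qT) = 1.0000000000; exp(-rT) = 0.9947658462
Gamma = exp(-qT) * phi(d1) / (S * sigma * sqrt(T)) = 1.0000000000 * 0.3905872540 / (10.2800 * 0.5300 * 0.2886173938) = 0.248386


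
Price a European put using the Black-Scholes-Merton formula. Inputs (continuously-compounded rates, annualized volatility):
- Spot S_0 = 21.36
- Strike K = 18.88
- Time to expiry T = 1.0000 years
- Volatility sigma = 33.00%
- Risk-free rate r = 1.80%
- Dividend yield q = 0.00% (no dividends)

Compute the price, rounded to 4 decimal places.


d1 = (ln(S/K) + (r - q + 0.5*sigma^2) * T) / (sigma * sqrt(T)) = 0.59353592
d2 = d1 - sigma * sqrt(T) = 0.26353592
exp(-rT) = 0.98216103; exp(-qT) = 1.00000000
P = K * exp(-rT) * N(-d2) - S_0 * exp(-qT) * N(-d1)
N(-d1) = 0.27641128; N(-d2) = 0.39606877
P = 18.8800 * 0.98216103 * 0.39606877 - 21.3600 * 1.00000000 * 0.27641128 = 1.4402

Answer: Price = 1.4402


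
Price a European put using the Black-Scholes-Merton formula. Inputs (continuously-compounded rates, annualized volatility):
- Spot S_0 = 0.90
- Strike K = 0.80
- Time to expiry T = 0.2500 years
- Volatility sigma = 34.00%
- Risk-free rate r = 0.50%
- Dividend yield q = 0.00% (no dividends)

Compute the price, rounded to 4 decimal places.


d1 = (ln(S/K) + (r - q + 0.5*sigma^2) * T) / (sigma * sqrt(T)) = 0.78519433
d2 = d1 - sigma * sqrt(T) = 0.61519433
exp(-rT) = 0.99875078; exp(-qT) = 1.00000000
P = K * exp(-rT) * N(-d2) - S_0 * exp(-qT) * N(-d1)
N(-d1) = 0.21616982; N(-d2) = 0.26921320
P = 0.8000 * 0.99875078 * 0.26921320 - 0.9000 * 1.00000000 * 0.21616982 = 0.0205

Answer: Price = 0.0205


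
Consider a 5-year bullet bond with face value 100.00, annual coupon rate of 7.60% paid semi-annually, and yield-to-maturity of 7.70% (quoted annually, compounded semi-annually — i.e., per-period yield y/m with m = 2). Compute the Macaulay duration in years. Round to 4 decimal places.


Coupon per period c = face * coupon_rate / m = 3.800000
Periods per year m = 2; per-period yield y/m = 0.038500
Number of cashflows N = 10
Cashflows (t years, CF_t, discount factor 1/(1+y/m)^(m*t), PV):
  t = 0.5000: CF_t = 3.800000, DF = 0.962927, PV = 3.659124
  t = 1.0000: CF_t = 3.800000, DF = 0.927229, PV = 3.523470
  t = 1.5000: CF_t = 3.800000, DF = 0.892854, PV = 3.392846
  t = 2.0000: CF_t = 3.800000, DF = 0.859754, PV = 3.267064
  t = 2.5000: CF_t = 3.800000, DF = 0.827880, PV = 3.145945
  t = 3.0000: CF_t = 3.800000, DF = 0.797188, PV = 3.029316
  t = 3.5000: CF_t = 3.800000, DF = 0.767635, PV = 2.917011
  t = 4.0000: CF_t = 3.800000, DF = 0.739176, PV = 2.808870
  t = 4.5000: CF_t = 3.800000, DF = 0.711773, PV = 2.704737
  t = 5.0000: CF_t = 103.800000, DF = 0.685386, PV = 71.143028
Price P = sum_t PV_t = 99.591410
Macaulay numerator sum_t t * PV_t:
  t * PV_t at t = 0.5000: 1.829562
  t * PV_t at t = 1.0000: 3.523470
  t * PV_t at t = 1.5000: 5.089268
  t * PV_t at t = 2.0000: 6.534127
  t * PV_t at t = 2.5000: 7.864862
  t * PV_t at t = 3.0000: 9.087948
  t * PV_t at t = 3.5000: 10.209539
  t * PV_t at t = 4.0000: 11.235479
  t * PV_t at t = 4.5000: 12.171318
  t * PV_t at t = 5.0000: 355.715139
Macaulay duration D = (sum_t t * PV_t) / P = 423.260713 / 99.591410 = 4.249972

Answer: Macaulay duration = 4.2500 years


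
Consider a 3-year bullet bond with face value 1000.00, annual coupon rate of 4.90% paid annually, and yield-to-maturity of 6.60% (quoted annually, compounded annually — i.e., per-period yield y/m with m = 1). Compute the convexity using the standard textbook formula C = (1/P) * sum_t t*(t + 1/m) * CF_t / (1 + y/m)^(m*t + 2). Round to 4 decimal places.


Coupon per period c = face * coupon_rate / m = 49.000000
Periods per year m = 1; per-period yield y/m = 0.066000
Number of cashflows N = 3
Cashflows (t years, CF_t, discount factor 1/(1+y/m)^(m*t), PV):
  t = 1.0000: CF_t = 49.000000, DF = 0.938086, PV = 45.966229
  t = 2.0000: CF_t = 49.000000, DF = 0.880006, PV = 43.120290
  t = 3.0000: CF_t = 1049.000000, DF = 0.825521, PV = 865.972048
Price P = sum_t PV_t = 955.058567
Convexity numerator sum_t t*(t + 1/m) * CF_t / (1+y/m)^(m*t + 2):
  t = 1.0000: term = 80.901107
  t = 2.0000: term = 227.676660
  t = 3.0000: term = 9144.726282
Convexity = (1/P) * sum = 9453.304048 / 955.058567 = 9.898141

Answer: Convexity = 9.8981


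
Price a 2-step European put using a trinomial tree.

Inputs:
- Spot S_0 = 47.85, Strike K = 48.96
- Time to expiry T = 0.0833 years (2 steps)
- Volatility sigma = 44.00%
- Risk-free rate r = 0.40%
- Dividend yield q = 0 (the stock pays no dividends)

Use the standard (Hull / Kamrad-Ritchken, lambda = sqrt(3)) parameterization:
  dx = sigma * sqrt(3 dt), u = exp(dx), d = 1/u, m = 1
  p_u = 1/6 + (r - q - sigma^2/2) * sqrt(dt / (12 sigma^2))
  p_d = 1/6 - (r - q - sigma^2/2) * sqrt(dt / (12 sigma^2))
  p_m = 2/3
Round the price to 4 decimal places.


Answer: Price = V(0,0) = 2.9105

Derivation:
dt = T/N = 0.041650; dx = sigma*sqrt(3*dt) = 0.155532
u = exp(dx) = 1.168280; d = 1/u = 0.855959
p_u = 0.154241, p_m = 0.666667, p_d = 0.179092
Discount per step: exp(-r*dt) = 0.999833
Stock lattice S(k, j) with j the centered position index:
  k=0: S(0,+0) = 47.8500
  k=1: S(1,-1) = 40.9577; S(1,+0) = 47.8500; S(1,+1) = 55.9022
  k=2: S(2,-2) = 35.0581; S(2,-1) = 40.9577; S(2,+0) = 47.8500; S(2,+1) = 55.9022; S(2,+2) = 65.3094
Terminal payoffs V(N, j) = max(K - S_T, 0):
  V(2,-2) = 13.901911; V(2,-1) = 8.002344; V(2,+0) = 1.110000; V(2,+1) = 0.000000; V(2,+2) = 0.000000
Backward induction: V(k, j) = exp(-r*dt) * [p_u * V(k+1, j+1) + p_m * V(k+1, j) + p_d * V(k+1, j-1)]
  V(1,-1) = exp(-r*dt) * [p_u*1.110000 + p_m*8.002344 + p_d*13.901911] = 7.994495
  V(1,+0) = exp(-r*dt) * [p_u*0.000000 + p_m*1.110000 + p_d*8.002344] = 2.172795
  V(1,+1) = exp(-r*dt) * [p_u*0.000000 + p_m*0.000000 + p_d*1.110000] = 0.198759
  V(0,+0) = exp(-r*dt) * [p_u*0.198759 + p_m*2.172795 + p_d*7.994495] = 2.910453


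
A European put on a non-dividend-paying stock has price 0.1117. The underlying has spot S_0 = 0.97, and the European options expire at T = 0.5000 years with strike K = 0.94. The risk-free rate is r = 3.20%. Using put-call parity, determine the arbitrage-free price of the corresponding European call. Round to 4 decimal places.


Answer: Call price = 0.1566

Derivation:
Put-call parity: C - P = S_0 * exp(-qT) - K * exp(-rT).
S_0 * exp(-qT) = 0.9700 * 1.00000000 = 0.97000000
K * exp(-rT) = 0.9400 * 0.98412732 = 0.92507968
C = P + S*exp(-qT) - K*exp(-rT)
C = 0.1117 + 0.97000000 - 0.92507968 = 0.1566


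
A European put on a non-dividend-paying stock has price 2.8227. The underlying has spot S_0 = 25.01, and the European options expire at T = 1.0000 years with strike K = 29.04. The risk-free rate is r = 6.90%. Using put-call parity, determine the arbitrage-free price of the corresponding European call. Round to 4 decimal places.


Put-call parity: C - P = S_0 * exp(-qT) - K * exp(-rT).
S_0 * exp(-qT) = 25.0100 * 1.00000000 = 25.01000000
K * exp(-rT) = 29.0400 * 0.93332668 = 27.10380679
C = P + S*exp(-qT) - K*exp(-rT)
C = 2.8227 + 25.01000000 - 27.10380679 = 0.7289

Answer: Call price = 0.7289


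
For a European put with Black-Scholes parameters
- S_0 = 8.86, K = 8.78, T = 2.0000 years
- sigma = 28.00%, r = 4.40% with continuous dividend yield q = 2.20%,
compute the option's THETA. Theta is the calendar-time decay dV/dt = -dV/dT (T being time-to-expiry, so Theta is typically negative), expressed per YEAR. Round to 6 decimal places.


d1 = 0.3320127891; d2 = -0.0639670084
phi(d1) = 0.3775490522; exp(-qT) = 0.9569539575; exp(-rT) = 0.9157608767
Theta = -S*exp(-qT)*phi(d1)*sigma/(2*sqrt(T)) + r*K*exp(-rT)*N(-d2) - q*S*exp(-qT)*N(-d1)
N(-d1) = 0.3699398010; N(-d2) = 0.5255017518; sqrt(T) = 1.4142135624
Term 1 = -8.8600 * 0.9569539575 * 0.3775490522 * 0.2800 / (2 * 1.4142135624) = -0.3168919354
Term 2 = 0.0440 * 8.7800 * 0.9157608767 * 0.5255017518 = 0.1859102976
Term 3 = -0.0220 * 8.8600 * 0.9569539575 * 0.3699398010 = -0.0690046733
Theta = -0.3168919354 + (0.1859102976) + (-0.0690046733) = -0.199986

Answer: Theta = -0.199986


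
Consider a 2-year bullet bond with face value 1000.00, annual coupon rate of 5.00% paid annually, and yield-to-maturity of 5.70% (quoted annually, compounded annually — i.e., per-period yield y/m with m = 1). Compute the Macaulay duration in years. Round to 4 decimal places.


Coupon per period c = face * coupon_rate / m = 50.000000
Periods per year m = 1; per-period yield y/m = 0.057000
Number of cashflows N = 2
Cashflows (t years, CF_t, discount factor 1/(1+y/m)^(m*t), PV):
  t = 1.0000: CF_t = 50.000000, DF = 0.946074, PV = 47.303690
  t = 2.0000: CF_t = 1050.000000, DF = 0.895056, PV = 939.808404
Price P = sum_t PV_t = 987.112094
Macaulay numerator sum_t t * PV_t:
  t * PV_t at t = 1.0000: 47.303690
  t * PV_t at t = 2.0000: 1879.616809
Macaulay duration D = (sum_t t * PV_t) / P = 1926.920498 / 987.112094 = 1.952079

Answer: Macaulay duration = 1.9521 years


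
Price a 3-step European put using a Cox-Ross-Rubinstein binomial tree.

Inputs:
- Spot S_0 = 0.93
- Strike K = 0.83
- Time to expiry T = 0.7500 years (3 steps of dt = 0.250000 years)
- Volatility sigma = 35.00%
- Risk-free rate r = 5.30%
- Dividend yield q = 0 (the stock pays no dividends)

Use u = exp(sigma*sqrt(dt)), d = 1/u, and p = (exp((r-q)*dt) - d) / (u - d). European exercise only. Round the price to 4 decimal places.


dt = T/N = 0.250000
u = exp(sigma*sqrt(dt)) = 1.191246; d = 1/u = 0.839457
p = (exp((r-q)*dt) - d) / (u - d) = 0.494277
Discount per step: exp(-r*dt) = 0.986837
Stock lattice S(k, i) with i counting down-moves:
  k=0: S(0,0) = 0.9300
  k=1: S(1,0) = 1.1079; S(1,1) = 0.7807
  k=2: S(2,0) = 1.3197; S(2,1) = 0.9300; S(2,2) = 0.6554
  k=3: S(3,0) = 1.5721; S(3,1) = 1.1079; S(3,2) = 0.7807; S(3,3) = 0.5501
Terminal payoffs V(N, i) = max(K - S_T, 0):
  V(3,0) = 0.000000; V(3,1) = 0.000000; V(3,2) = 0.049305; V(3,3) = 0.279854
Backward induction: V(k, i) = exp(-r*dt) * [p * V(k+1, i) + (1-p) * V(k+1, i+1)].
  V(2,0) = exp(-r*dt) * [p*0.000000 + (1-p)*0.000000] = 0.000000
  V(2,1) = exp(-r*dt) * [p*0.000000 + (1-p)*0.049305] = 0.024606
  V(2,2) = exp(-r*dt) * [p*0.049305 + (1-p)*0.279854] = 0.163715
  V(1,0) = exp(-r*dt) * [p*0.000000 + (1-p)*0.024606] = 0.012280
  V(1,1) = exp(-r*dt) * [p*0.024606 + (1-p)*0.163715] = 0.093707
  V(0,0) = exp(-r*dt) * [p*0.012280 + (1-p)*0.093707] = 0.052756

Answer: Price = V(0,0) = 0.0528


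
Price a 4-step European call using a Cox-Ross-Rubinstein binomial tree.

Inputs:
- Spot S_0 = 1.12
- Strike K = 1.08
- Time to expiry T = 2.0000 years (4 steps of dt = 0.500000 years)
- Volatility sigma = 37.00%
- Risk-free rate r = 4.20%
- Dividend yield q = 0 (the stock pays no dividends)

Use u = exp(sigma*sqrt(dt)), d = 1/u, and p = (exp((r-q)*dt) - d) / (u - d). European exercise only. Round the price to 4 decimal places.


Answer: Price = V(0,0) = 0.2802

Derivation:
dt = T/N = 0.500000
u = exp(sigma*sqrt(dt)) = 1.299045; d = 1/u = 0.769796
p = (exp((r-q)*dt) - d) / (u - d) = 0.475062
Discount per step: exp(-r*dt) = 0.979219
Stock lattice S(k, i) with i counting down-moves:
  k=0: S(0,0) = 1.1200
  k=1: S(1,0) = 1.4549; S(1,1) = 0.8622
  k=2: S(2,0) = 1.8900; S(2,1) = 1.1200; S(2,2) = 0.6637
  k=3: S(3,0) = 2.4552; S(3,1) = 1.4549; S(3,2) = 0.8622; S(3,3) = 0.5109
  k=4: S(4,0) = 3.1894; S(4,1) = 1.8900; S(4,2) = 1.1200; S(4,3) = 0.6637; S(4,4) = 0.3933
Terminal payoffs V(N, i) = max(S_T - K, 0):
  V(4,0) = 2.109444; V(4,1) = 0.810021; V(4,2) = 0.040000; V(4,3) = 0.000000; V(4,4) = 0.000000
Backward induction: V(k, i) = exp(-r*dt) * [p * V(k+1, i) + (1-p) * V(k+1, i+1)].
  V(3,0) = exp(-r*dt) * [p*2.109444 + (1-p)*0.810021] = 1.397666
  V(3,1) = exp(-r*dt) * [p*0.810021 + (1-p)*0.040000] = 0.397374
  V(3,2) = exp(-r*dt) * [p*0.040000 + (1-p)*0.000000] = 0.018608
  V(3,3) = exp(-r*dt) * [p*0.000000 + (1-p)*0.000000] = 0.000000
  V(2,0) = exp(-r*dt) * [p*1.397666 + (1-p)*0.397374] = 0.854441
  V(2,1) = exp(-r*dt) * [p*0.397374 + (1-p)*0.018608] = 0.194419
  V(2,2) = exp(-r*dt) * [p*0.018608 + (1-p)*0.000000] = 0.008656
  V(1,0) = exp(-r*dt) * [p*0.854441 + (1-p)*0.194419] = 0.497414
  V(1,1) = exp(-r*dt) * [p*0.194419 + (1-p)*0.008656] = 0.094891
  V(0,0) = exp(-r*dt) * [p*0.497414 + (1-p)*0.094891] = 0.280169


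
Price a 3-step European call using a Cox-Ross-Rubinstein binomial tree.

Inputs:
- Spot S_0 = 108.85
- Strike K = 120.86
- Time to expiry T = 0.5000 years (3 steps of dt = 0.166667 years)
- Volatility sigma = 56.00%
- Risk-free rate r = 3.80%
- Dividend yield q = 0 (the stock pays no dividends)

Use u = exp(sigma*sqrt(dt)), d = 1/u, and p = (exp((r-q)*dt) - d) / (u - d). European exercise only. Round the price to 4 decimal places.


dt = T/N = 0.166667
u = exp(sigma*sqrt(dt)) = 1.256863; d = 1/u = 0.795632
p = (exp((r-q)*dt) - d) / (u - d) = 0.456868
Discount per step: exp(-r*dt) = 0.993687
Stock lattice S(k, i) with i counting down-moves:
  k=0: S(0,0) = 108.8500
  k=1: S(1,0) = 136.8096; S(1,1) = 86.6045
  k=2: S(2,0) = 171.9509; S(2,1) = 108.8500; S(2,2) = 68.9053
  k=3: S(3,0) = 216.1187; S(3,1) = 136.8096; S(3,2) = 86.6045; S(3,3) = 54.8232
Terminal payoffs V(N, i) = max(S_T - K, 0):
  V(3,0) = 95.258726; V(3,1) = 15.949552; V(3,2) = 0.000000; V(3,3) = 0.000000
Backward induction: V(k, i) = exp(-r*dt) * [p * V(k+1, i) + (1-p) * V(k+1, i+1)].
  V(2,0) = exp(-r*dt) * [p*95.258726 + (1-p)*15.949552] = 51.853911
  V(2,1) = exp(-r*dt) * [p*15.949552 + (1-p)*0.000000] = 7.240833
  V(2,2) = exp(-r*dt) * [p*0.000000 + (1-p)*0.000000] = 0.000000
  V(1,0) = exp(-r*dt) * [p*51.853911 + (1-p)*7.240833] = 27.448719
  V(1,1) = exp(-r*dt) * [p*7.240833 + (1-p)*0.000000] = 3.287218
  V(0,0) = exp(-r*dt) * [p*27.448719 + (1-p)*3.287218] = 14.235387

Answer: Price = V(0,0) = 14.2354


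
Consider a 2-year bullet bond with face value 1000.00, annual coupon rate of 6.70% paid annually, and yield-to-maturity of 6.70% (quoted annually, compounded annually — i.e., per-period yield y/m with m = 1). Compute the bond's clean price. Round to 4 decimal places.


Coupon per period c = face * coupon_rate / m = 67.000000
Periods per year m = 1; per-period yield y/m = 0.067000
Number of cashflows N = 2
Cashflows (t years, CF_t, discount factor 1/(1+y/m)^(m*t), PV):
  t = 1.0000: CF_t = 67.000000, DF = 0.937207, PV = 62.792877
  t = 2.0000: CF_t = 1067.000000, DF = 0.878357, PV = 937.207123
Price P = sum_t PV_t = 1000.000000

Answer: Price = 1000.0000


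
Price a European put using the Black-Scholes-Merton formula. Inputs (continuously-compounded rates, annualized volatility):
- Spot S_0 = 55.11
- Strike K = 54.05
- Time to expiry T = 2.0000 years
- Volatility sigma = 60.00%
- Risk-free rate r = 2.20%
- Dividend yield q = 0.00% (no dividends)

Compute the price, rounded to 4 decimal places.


d1 = (ln(S/K) + (r - q + 0.5*sigma^2) * T) / (sigma * sqrt(T)) = 0.49900719
d2 = d1 - sigma * sqrt(T) = -0.34952094
exp(-rT) = 0.95695396; exp(-qT) = 1.00000000
P = K * exp(-rT) * N(-d2) - S_0 * exp(-qT) * N(-d1)
N(-d1) = 0.30888716; N(-d2) = 0.63665088
P = 54.0500 * 0.95695396 * 0.63665088 - 55.1100 * 1.00000000 * 0.30888716 = 15.9070

Answer: Price = 15.9070


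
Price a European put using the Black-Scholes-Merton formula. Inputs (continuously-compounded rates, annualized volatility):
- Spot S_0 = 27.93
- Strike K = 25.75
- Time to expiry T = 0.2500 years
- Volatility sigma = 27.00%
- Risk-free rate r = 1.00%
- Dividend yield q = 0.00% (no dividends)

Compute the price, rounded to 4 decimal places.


d1 = (ln(S/K) + (r - q + 0.5*sigma^2) * T) / (sigma * sqrt(T)) = 0.68799447
d2 = d1 - sigma * sqrt(T) = 0.55299447
exp(-rT) = 0.99750312; exp(-qT) = 1.00000000
P = K * exp(-rT) * N(-d2) - S_0 * exp(-qT) * N(-d1)
N(-d1) = 0.24572813; N(-d2) = 0.29013360
P = 25.7500 * 0.99750312 * 0.29013360 - 27.9300 * 1.00000000 * 0.24572813 = 0.5891

Answer: Price = 0.5891


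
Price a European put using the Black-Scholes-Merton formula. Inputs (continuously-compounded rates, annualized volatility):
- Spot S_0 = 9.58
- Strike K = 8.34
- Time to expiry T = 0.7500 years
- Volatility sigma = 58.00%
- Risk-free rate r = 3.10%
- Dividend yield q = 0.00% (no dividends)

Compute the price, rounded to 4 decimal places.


Answer: Price = 1.1303

Derivation:
d1 = (ln(S/K) + (r - q + 0.5*sigma^2) * T) / (sigma * sqrt(T)) = 0.57339716
d2 = d1 - sigma * sqrt(T) = 0.07110243
exp(-rT) = 0.97701820; exp(-qT) = 1.00000000
P = K * exp(-rT) * N(-d2) - S_0 * exp(-qT) * N(-d1)
N(-d1) = 0.28318791; N(-d2) = 0.47165812
P = 8.3400 * 0.97701820 * 0.47165812 - 9.5800 * 1.00000000 * 0.28318791 = 1.1303


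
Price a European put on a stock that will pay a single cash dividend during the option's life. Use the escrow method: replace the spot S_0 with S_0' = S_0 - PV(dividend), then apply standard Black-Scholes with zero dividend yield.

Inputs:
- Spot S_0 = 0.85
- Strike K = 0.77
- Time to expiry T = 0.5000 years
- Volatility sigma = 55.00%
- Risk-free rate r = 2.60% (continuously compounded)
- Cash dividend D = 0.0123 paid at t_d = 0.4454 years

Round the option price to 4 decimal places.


PV(D) = D * exp(-r * t_d) = 0.0123 * 0.98848639 = 0.01215838
S_0' = S_0 - PV(D) = 0.8500 - 0.01215838 = 0.83784162
d1 = (ln(S_0'/K) + (r + sigma^2/2)*T) / (sigma*sqrt(T)) = 0.44499790
d2 = d1 - sigma*sqrt(T) = 0.05608917
exp(-rT) = 0.98708414
N(-d1) = 0.32816064; N(-d2) = 0.47763539
P = K * exp(-rT) * N(-d2) - S_0' * N(-d1) = 0.7700 * 0.98708414 * 0.47763539 - 0.83784162 * 0.32816064 = 0.0881

Answer: Price = 0.0881


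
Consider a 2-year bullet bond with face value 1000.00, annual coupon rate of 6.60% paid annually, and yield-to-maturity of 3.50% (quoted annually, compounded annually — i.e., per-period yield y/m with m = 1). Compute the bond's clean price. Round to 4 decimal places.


Answer: Price = 1058.8905

Derivation:
Coupon per period c = face * coupon_rate / m = 66.000000
Periods per year m = 1; per-period yield y/m = 0.035000
Number of cashflows N = 2
Cashflows (t years, CF_t, discount factor 1/(1+y/m)^(m*t), PV):
  t = 1.0000: CF_t = 66.000000, DF = 0.966184, PV = 63.768116
  t = 2.0000: CF_t = 1066.000000, DF = 0.933511, PV = 995.122407
Price P = sum_t PV_t = 1058.890523
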